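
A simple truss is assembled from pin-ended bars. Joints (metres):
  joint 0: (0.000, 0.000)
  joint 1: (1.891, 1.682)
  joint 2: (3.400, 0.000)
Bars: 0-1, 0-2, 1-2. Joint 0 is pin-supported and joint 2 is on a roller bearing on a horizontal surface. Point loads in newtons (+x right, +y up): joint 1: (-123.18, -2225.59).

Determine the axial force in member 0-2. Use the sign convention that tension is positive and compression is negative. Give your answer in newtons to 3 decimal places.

N=3 nodes, M=3 members, R=3 reactions → 2N=6, M+R=6
member 0 (0-1): L=2.5308, (cx,cy)=(0.7472,0.6646)
member 1 (0-2): L=3.4000, (cx,cy)=(1.0000,0.0000)
member 2 (1-2): L=2.2597, (cx,cy)=(0.6678,-0.7443)
solve A·x = −loads:
  F[0-1] = -1577.9308 N (compression)
  F[0-2] = +1055.8361 N (tension)
  F[1-2] = -1581.0893 N (compression)
  Rx@0 = +123.1800 N
  Ry@0 = +1048.7071 N
  Ry@2 = +1176.8829 N

1055.836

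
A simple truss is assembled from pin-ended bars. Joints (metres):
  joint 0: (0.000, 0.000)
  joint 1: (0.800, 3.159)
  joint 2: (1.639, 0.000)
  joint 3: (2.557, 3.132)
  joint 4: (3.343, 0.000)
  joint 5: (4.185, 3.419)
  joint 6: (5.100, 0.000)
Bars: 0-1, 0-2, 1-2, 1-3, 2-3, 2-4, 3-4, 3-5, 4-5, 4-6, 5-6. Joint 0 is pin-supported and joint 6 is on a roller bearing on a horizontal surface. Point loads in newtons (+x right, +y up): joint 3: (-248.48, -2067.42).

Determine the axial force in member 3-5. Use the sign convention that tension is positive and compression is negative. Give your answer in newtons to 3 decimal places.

N=7 nodes, M=11 members, R=3 reactions → 2N=14, M+R=14
member 0 (0-1): L=3.2587, (cx,cy)=(0.2455,0.9694)
member 1 (0-2): L=1.6390, (cx,cy)=(1.0000,0.0000)
member 2 (1-2): L=3.2685, (cx,cy)=(0.2567,-0.9665)
member 3 (1-3): L=1.7572, (cx,cy)=(0.9999,-0.0154)
member 4 (2-3): L=3.2638, (cx,cy)=(0.2813,0.9596)
member 5 (2-4): L=1.7040, (cx,cy)=(1.0000,0.0000)
member 6 (3-4): L=3.2291, (cx,cy)=(0.2434,-0.9699)
member 7 (3-5): L=1.6531, (cx,cy)=(0.9848,0.1736)
member 8 (4-5): L=3.5212, (cx,cy)=(0.2391,0.9710)
member 9 (4-6): L=1.7570, (cx,cy)=(1.0000,0.0000)
member 10 (5-6): L=3.5393, (cx,cy)=(0.2585,-0.9660)
solve A·x = −loads:
  F[0-1] = -1220.8282 N (compression)
  F[0-2] = +51.2271 N (tension)
  F[1-2] = +1234.2999 N (tension)
  F[1-3] = -616.6140 N (compression)
  F[2-3] = -1243.1297 N (compression)
  F[2-4] = +717.7168 N (tension)
  F[3-4] = -997.6736 N (compression)
  F[3-5] = -482.1958 N (compression)
  F[4-5] = +996.5793 N (tension)
  F[4-6] = +236.5650 N (tension)
  F[5-6] = -915.0593 N (compression)
  Rx@0 = +248.4800 N
  Ry@0 = +1183.4683 N
  Ry@6 = +883.9517 N

-482.196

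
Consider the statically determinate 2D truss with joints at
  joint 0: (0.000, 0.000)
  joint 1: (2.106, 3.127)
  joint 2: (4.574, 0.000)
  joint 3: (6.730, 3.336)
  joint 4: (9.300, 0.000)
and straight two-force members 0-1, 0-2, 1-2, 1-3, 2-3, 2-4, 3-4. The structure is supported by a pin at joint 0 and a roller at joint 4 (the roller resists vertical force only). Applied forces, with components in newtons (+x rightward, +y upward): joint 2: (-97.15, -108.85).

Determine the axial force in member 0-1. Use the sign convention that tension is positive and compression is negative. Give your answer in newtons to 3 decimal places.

N=5 nodes, M=7 members, R=3 reactions → 2N=10, M+R=10
member 0 (0-1): L=3.7701, (cx,cy)=(0.5586,0.8294)
member 1 (0-2): L=4.5740, (cx,cy)=(1.0000,0.0000)
member 2 (1-2): L=3.9836, (cx,cy)=(0.6195,-0.7850)
member 3 (1-3): L=4.6287, (cx,cy)=(0.9990,0.0452)
member 4 (2-3): L=3.9721, (cx,cy)=(0.5428,0.8399)
member 5 (2-4): L=4.7260, (cx,cy)=(1.0000,0.0000)
member 6 (3-4): L=4.2112, (cx,cy)=(0.6103,-0.7922)
solve A·x = −loads:
  F[0-1] = -66.6899 N (compression)
  F[0-2] = -59.8963 N (compression)
  F[1-2] = +65.9689 N (tension)
  F[1-3] = -78.2038 N (compression)
  F[2-3] = +67.9472 N (tension)
  F[2-4] = +41.2429 N (tension)
  F[3-4] = -67.5797 N (compression)
  Rx@0 = +97.1500 N
  Ry@0 = +55.3145 N
  Ry@4 = +53.5355 N

-66.690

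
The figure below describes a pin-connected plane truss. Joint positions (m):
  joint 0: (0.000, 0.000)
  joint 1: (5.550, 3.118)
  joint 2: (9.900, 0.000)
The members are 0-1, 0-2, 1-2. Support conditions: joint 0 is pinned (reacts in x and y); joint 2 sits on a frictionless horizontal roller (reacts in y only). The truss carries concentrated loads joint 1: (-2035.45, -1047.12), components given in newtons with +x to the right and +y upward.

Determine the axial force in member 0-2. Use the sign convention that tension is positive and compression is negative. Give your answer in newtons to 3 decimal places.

N=3 nodes, M=3 members, R=3 reactions → 2N=6, M+R=6
member 0 (0-1): L=6.3659, (cx,cy)=(0.8718,0.4898)
member 1 (0-2): L=9.9000, (cx,cy)=(1.0000,0.0000)
member 2 (1-2): L=5.3520, (cx,cy)=(0.8128,-0.5826)
solve A·x = −loads:
  F[0-1] = -2248.1930 N (compression)
  F[0-2] = -75.3955 N (compression)
  F[1-2] = +92.7633 N (tension)
  Rx@0 = +2035.4500 N
  Ry@0 = +1101.1621 N
  Ry@2 = -54.0421 N

-75.396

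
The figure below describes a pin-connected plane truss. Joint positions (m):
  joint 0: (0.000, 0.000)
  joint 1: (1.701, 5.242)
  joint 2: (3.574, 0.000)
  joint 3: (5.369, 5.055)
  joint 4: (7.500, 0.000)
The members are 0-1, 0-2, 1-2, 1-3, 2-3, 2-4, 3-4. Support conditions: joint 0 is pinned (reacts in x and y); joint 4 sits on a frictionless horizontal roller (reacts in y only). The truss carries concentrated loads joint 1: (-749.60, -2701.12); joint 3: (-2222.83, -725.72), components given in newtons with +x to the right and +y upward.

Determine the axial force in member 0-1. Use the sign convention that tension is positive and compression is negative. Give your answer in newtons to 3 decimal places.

-4538.401

N=5 nodes, M=7 members, R=3 reactions → 2N=10, M+R=10
member 0 (0-1): L=5.5111, (cx,cy)=(0.3087,0.9512)
member 1 (0-2): L=3.5740, (cx,cy)=(1.0000,0.0000)
member 2 (1-2): L=5.5666, (cx,cy)=(0.3365,-0.9417)
member 3 (1-3): L=3.6728, (cx,cy)=(0.9987,-0.0509)
member 4 (2-3): L=5.3642, (cx,cy)=(0.3346,0.9424)
member 5 (2-4): L=3.9260, (cx,cy)=(1.0000,0.0000)
member 6 (3-4): L=5.4858, (cx,cy)=(0.3885,-0.9215)
solve A·x = −loads:
  F[0-1] = -4538.4011 N (compression)
  F[0-2] = -1571.6474 N (compression)
  F[1-2] = +1783.4757 N (tension)
  F[1-3] = -1252.8990 N (compression)
  F[2-3] = -1782.2289 N (compression)
  F[2-4] = -375.1804 N (compression)
  F[3-4] = +965.8240 N (tension)
  Rx@0 = +2972.4300 N
  Ry@0 = +4316.8151 N
  Ry@4 = -889.9751 N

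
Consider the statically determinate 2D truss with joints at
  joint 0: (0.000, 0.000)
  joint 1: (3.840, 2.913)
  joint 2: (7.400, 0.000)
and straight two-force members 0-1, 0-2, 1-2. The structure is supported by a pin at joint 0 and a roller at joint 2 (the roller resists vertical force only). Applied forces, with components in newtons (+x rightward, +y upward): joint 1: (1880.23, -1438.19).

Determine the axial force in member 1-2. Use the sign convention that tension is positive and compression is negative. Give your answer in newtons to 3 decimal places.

N=3 nodes, M=3 members, R=3 reactions → 2N=6, M+R=6
member 0 (0-1): L=4.8199, (cx,cy)=(0.7967,0.6044)
member 1 (0-2): L=7.4000, (cx,cy)=(1.0000,0.0000)
member 2 (1-2): L=4.5999, (cx,cy)=(0.7739,-0.6333)
solve A·x = −loads:
  F[0-1] = +79.8580 N (tension)
  F[0-2] = +1816.6070 N (tension)
  F[1-2] = -2347.2551 N (compression)
  Rx@0 = -1880.2300 N
  Ry@0 = -48.2640 N
  Ry@2 = +1486.4540 N

-2347.255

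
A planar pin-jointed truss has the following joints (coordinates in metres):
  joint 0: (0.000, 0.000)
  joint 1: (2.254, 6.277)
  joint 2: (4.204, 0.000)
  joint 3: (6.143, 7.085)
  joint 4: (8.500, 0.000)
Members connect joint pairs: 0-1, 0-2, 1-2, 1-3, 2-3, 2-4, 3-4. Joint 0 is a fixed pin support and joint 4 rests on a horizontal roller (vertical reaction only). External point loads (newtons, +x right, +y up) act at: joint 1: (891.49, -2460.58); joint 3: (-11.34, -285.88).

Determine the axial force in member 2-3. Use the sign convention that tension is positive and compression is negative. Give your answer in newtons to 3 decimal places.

N=5 nodes, M=7 members, R=3 reactions → 2N=10, M+R=10
member 0 (0-1): L=6.6694, (cx,cy)=(0.3380,0.9412)
member 1 (0-2): L=4.2040, (cx,cy)=(1.0000,0.0000)
member 2 (1-2): L=6.5729, (cx,cy)=(0.2967,-0.9550)
member 3 (1-3): L=3.9721, (cx,cy)=(0.9791,0.2034)
member 4 (2-3): L=7.3455, (cx,cy)=(0.2640,0.9645)
member 5 (2-4): L=4.2960, (cx,cy)=(1.0000,0.0000)
member 6 (3-4): L=7.4668, (cx,cy)=(0.3157,-0.9489)
solve A·x = −loads:
  F[0-1] = -1315.9053 N (compression)
  F[0-2] = +1324.8735 N (tension)
  F[1-2] = -1475.2066 N (compression)
  F[1-3] = -917.7500 N (compression)
  F[2-3] = +1460.5980 N (tension)
  F[2-4] = +501.6674 N (tension)
  F[3-4] = -1589.2388 N (compression)
  Rx@0 = -880.1500 N
  Ry@0 = +1238.4780 N
  Ry@4 = +1507.9820 N

1460.598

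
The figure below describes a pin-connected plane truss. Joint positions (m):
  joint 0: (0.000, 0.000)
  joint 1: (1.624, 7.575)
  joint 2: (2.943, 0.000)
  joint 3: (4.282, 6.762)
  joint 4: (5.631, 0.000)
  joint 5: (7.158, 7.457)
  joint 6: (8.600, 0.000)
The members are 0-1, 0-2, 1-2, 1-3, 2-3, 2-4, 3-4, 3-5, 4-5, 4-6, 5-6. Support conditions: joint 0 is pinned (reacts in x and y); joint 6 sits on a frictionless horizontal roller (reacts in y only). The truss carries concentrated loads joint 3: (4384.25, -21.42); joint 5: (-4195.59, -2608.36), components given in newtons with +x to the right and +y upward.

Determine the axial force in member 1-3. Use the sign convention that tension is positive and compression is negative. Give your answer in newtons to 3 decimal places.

-274.148

N=7 nodes, M=11 members, R=3 reactions → 2N=14, M+R=14
member 0 (0-1): L=7.7471, (cx,cy)=(0.2096,0.9778)
member 1 (0-2): L=2.9430, (cx,cy)=(1.0000,0.0000)
member 2 (1-2): L=7.6890, (cx,cy)=(0.1715,-0.9852)
member 3 (1-3): L=2.7796, (cx,cy)=(0.9563,-0.2925)
member 4 (2-3): L=6.8933, (cx,cy)=(0.1942,0.9810)
member 5 (2-4): L=2.6880, (cx,cy)=(1.0000,0.0000)
member 6 (3-4): L=6.8952, (cx,cy)=(0.1956,-0.9807)
member 7 (3-5): L=2.9588, (cx,cy)=(0.9720,0.2349)
member 8 (4-5): L=7.6117, (cx,cy)=(0.2006,0.9797)
member 9 (4-6): L=2.9690, (cx,cy)=(1.0000,0.0000)
member 10 (5-6): L=7.5951, (cx,cy)=(0.1899,-0.9818)
solve A·x = −loads:
  F[0-1] = -653.3492 N (compression)
  F[0-2] = +325.6190 N (tension)
  F[1-2] = +729.8379 N (tension)
  F[1-3] = -274.1476 N (compression)
  F[2-3] = -732.9803 N (compression)
  F[2-4] = +593.1975 N (tension)
  F[3-4] = -525.1425 N (compression)
  F[3-5] = -4820.9323 N (compression)
  F[4-5] = +525.6809 N (tension)
  F[4-6] = +385.0001 N (tension)
  F[5-6] = -2027.8302 N (compression)
  Rx@0 = -188.6600 N
  Ry@0 = +638.8329 N
  Ry@6 = +1990.9471 N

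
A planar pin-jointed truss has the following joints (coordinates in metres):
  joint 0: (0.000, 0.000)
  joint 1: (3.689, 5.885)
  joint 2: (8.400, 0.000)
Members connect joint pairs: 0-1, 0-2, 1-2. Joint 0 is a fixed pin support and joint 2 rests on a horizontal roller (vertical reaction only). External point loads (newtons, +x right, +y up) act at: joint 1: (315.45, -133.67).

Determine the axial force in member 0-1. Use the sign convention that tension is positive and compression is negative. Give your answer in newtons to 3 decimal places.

172.356

N=3 nodes, M=3 members, R=3 reactions → 2N=6, M+R=6
member 0 (0-1): L=6.9456, (cx,cy)=(0.5311,0.8473)
member 1 (0-2): L=8.4000, (cx,cy)=(1.0000,0.0000)
member 2 (1-2): L=7.5384, (cx,cy)=(0.6249,-0.7807)
solve A·x = −loads:
  F[0-1] = +172.3560 N (tension)
  F[0-2] = +223.9075 N (tension)
  F[1-2] = -358.2878 N (compression)
  Rx@0 = -315.4500 N
  Ry@0 = -146.0362 N
  Ry@2 = +279.7062 N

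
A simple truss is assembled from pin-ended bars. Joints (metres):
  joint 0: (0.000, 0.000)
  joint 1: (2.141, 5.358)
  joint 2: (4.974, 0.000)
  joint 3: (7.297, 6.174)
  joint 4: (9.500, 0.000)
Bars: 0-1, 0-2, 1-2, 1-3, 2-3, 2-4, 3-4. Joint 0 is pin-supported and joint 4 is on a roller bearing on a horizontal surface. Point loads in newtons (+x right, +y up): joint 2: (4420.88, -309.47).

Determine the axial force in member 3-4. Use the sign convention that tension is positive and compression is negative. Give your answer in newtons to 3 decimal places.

N=5 nodes, M=7 members, R=3 reactions → 2N=10, M+R=10
member 0 (0-1): L=5.7699, (cx,cy)=(0.3711,0.9286)
member 1 (0-2): L=4.9740, (cx,cy)=(1.0000,0.0000)
member 2 (1-2): L=6.0609, (cx,cy)=(0.4674,-0.8840)
member 3 (1-3): L=5.2202, (cx,cy)=(0.9877,0.1563)
member 4 (2-3): L=6.5966, (cx,cy)=(0.3522,0.9359)
member 5 (2-4): L=4.5260, (cx,cy)=(1.0000,0.0000)
member 6 (3-4): L=6.5553, (cx,cy)=(0.3361,-0.9418)
solve A·x = −loads:
  F[0-1] = -158.7731 N (compression)
  F[0-2] = +4479.7947 N (tension)
  F[1-2] = +144.1679 N (tension)
  F[1-3] = -127.8743 N (compression)
  F[2-3] = +194.4787 N (tension)
  F[2-4] = +57.8161 N (tension)
  F[3-4] = -172.0380 N (compression)
  Rx@0 = -4420.8800 N
  Ry@0 = +147.4380 N
  Ry@4 = +162.0320 N

-172.038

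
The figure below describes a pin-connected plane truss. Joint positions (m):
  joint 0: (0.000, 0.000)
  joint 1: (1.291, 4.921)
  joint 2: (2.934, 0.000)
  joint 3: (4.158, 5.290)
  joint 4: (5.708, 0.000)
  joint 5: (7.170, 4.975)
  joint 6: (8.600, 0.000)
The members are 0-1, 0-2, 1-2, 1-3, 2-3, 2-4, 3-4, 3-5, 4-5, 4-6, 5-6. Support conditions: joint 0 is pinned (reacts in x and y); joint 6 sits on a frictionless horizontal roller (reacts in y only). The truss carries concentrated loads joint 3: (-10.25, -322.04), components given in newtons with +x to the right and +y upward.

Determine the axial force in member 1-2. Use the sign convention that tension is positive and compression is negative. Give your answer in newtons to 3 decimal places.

N=7 nodes, M=11 members, R=3 reactions → 2N=14, M+R=14
member 0 (0-1): L=5.0875, (cx,cy)=(0.2538,0.9673)
member 1 (0-2): L=2.9340, (cx,cy)=(1.0000,0.0000)
member 2 (1-2): L=5.1880, (cx,cy)=(0.3167,-0.9485)
member 3 (1-3): L=2.8906, (cx,cy)=(0.9918,0.1277)
member 4 (2-3): L=5.4298, (cx,cy)=(0.2254,0.9743)
member 5 (2-4): L=2.7740, (cx,cy)=(1.0000,0.0000)
member 6 (3-4): L=5.5124, (cx,cy)=(0.2812,-0.9597)
member 7 (3-5): L=3.0284, (cx,cy)=(0.9946,-0.1040)
member 8 (4-5): L=5.1854, (cx,cy)=(0.2819,0.9594)
member 9 (4-6): L=2.8920, (cx,cy)=(1.0000,0.0000)
member 10 (5-6): L=5.1764, (cx,cy)=(0.2763,-0.9611)
solve A·x = −loads:
  F[0-1] = -178.4845 N (compression)
  F[0-2] = +35.0419 N (tension)
  F[1-2] = +168.6191 N (tension)
  F[1-3] = -99.5060 N (compression)
  F[2-3] = -164.1656 N (compression)
  F[2-4] = +125.4488 N (tension)
  F[3-4] = -146.4966 N (compression)
  F[3-5] = -84.7159 N (compression)
  F[4-5] = +146.5307 N (tension)
  F[4-6] = +42.9424 N (tension)
  F[5-6] = -155.4468 N (compression)
  Rx@0 = +10.2500 N
  Ry@0 = +172.6423 N
  Ry@6 = +149.3977 N

168.619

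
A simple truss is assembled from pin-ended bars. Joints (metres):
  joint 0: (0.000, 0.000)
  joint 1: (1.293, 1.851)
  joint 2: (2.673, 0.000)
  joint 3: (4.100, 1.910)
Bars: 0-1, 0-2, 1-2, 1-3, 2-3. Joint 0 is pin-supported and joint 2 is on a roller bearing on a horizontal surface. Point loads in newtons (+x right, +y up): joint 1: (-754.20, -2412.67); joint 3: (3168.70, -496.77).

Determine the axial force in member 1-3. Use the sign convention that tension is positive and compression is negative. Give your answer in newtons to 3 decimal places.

N=4 nodes, M=5 members, R=3 reactions → 2N=8, M+R=8
member 0 (0-1): L=2.2579, (cx,cy)=(0.5727,0.8198)
member 1 (0-2): L=2.6730, (cx,cy)=(1.0000,0.0000)
member 2 (1-2): L=2.3088, (cx,cy)=(0.5977,-0.8017)
member 3 (1-3): L=2.8076, (cx,cy)=(0.9998,0.0210)
member 4 (2-3): L=2.3842, (cx,cy)=(0.5985,0.8011)
solve A·x = −loads:
  F[0-1] = +928.9426 N (tension)
  F[0-2] = +1882.5322 N (tension)
  F[1-2] = -3865.0047 N (compression)
  F[1-3] = +3597.1167 N (tension)
  F[2-3] = -714.4632 N (compression)
  Rx@0 = -2414.5000 N
  Ry@0 = -761.5410 N
  Ry@2 = +3670.9810 N

3597.117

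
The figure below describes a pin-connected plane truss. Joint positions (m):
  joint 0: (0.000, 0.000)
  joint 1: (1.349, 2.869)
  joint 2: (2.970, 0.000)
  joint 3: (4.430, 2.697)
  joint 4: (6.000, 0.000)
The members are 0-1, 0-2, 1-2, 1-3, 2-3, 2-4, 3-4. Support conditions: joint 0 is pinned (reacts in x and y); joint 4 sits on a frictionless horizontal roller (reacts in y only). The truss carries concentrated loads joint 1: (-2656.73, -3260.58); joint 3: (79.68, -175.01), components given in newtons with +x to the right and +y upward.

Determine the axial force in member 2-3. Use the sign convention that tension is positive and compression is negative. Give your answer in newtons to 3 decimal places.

-585.775

N=5 nodes, M=7 members, R=3 reactions → 2N=10, M+R=10
member 0 (0-1): L=3.1703, (cx,cy)=(0.4255,0.9050)
member 1 (0-2): L=2.9700, (cx,cy)=(1.0000,0.0000)
member 2 (1-2): L=3.2953, (cx,cy)=(0.4919,-0.8706)
member 3 (1-3): L=3.0858, (cx,cy)=(0.9984,-0.0557)
member 4 (2-3): L=3.0668, (cx,cy)=(0.4761,0.8794)
member 5 (2-4): L=3.0300, (cx,cy)=(1.0000,0.0000)
member 6 (3-4): L=3.1207, (cx,cy)=(0.5031,-0.8642)
solve A·x = −loads:
  F[0-1] = -4207.7595 N (compression)
  F[0-2] = -786.6130 N (compression)
  F[1-2] = +591.6755 N (tension)
  F[1-3] = +576.1333 N (tension)
  F[2-3] = -585.7754 N (compression)
  F[2-4] = -216.6919 N (compression)
  F[3-4] = +430.7187 N (tension)
  Rx@0 = +2577.0500 N
  Ry@0 = +3807.8308 N
  Ry@4 = -372.2408 N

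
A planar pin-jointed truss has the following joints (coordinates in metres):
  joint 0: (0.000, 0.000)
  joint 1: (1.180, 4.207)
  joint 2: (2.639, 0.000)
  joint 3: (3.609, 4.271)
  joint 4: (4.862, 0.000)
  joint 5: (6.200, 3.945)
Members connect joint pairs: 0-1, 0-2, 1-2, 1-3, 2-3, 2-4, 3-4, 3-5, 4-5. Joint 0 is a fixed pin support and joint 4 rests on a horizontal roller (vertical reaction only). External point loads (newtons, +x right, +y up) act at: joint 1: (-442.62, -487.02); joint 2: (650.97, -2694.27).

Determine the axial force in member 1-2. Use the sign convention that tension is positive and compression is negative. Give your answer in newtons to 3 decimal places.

N=6 nodes, M=9 members, R=3 reactions → 2N=12, M+R=12
member 0 (0-1): L=4.3694, (cx,cy)=(0.2701,0.9628)
member 1 (0-2): L=2.6390, (cx,cy)=(1.0000,0.0000)
member 2 (1-2): L=4.4528, (cx,cy)=(0.3277,-0.9448)
member 3 (1-3): L=2.4298, (cx,cy)=(0.9997,0.0263)
member 4 (2-3): L=4.3798, (cx,cy)=(0.2215,0.9752)
member 5 (2-4): L=2.2230, (cx,cy)=(1.0000,0.0000)
member 6 (3-4): L=4.4510, (cx,cy)=(0.2815,-0.9596)
member 7 (3-5): L=2.6114, (cx,cy)=(0.9922,-0.1248)
member 8 (4-5): L=4.1657, (cx,cy)=(0.3212,0.9470)
solve A·x = −loads:
  F[0-1] = -2060.2370 N (compression)
  F[0-2] = +764.7435 N (tension)
  F[1-2] = +1566.6248 N (tension)
  F[1-3] = -627.3085 N (compression)
  F[2-3] = +1245.0476 N (tension)
  F[2-4] = +351.3463 N (tension)
  F[3-4] = -1248.0802 N (compression)
  F[3-5] = +0.0000 N (tension)
  F[4-5] = -0.0000 N (compression)
  Rx@0 = -208.3500 N
  Ry@0 = +1983.6841 N
  Ry@4 = +1197.6059 N

1566.625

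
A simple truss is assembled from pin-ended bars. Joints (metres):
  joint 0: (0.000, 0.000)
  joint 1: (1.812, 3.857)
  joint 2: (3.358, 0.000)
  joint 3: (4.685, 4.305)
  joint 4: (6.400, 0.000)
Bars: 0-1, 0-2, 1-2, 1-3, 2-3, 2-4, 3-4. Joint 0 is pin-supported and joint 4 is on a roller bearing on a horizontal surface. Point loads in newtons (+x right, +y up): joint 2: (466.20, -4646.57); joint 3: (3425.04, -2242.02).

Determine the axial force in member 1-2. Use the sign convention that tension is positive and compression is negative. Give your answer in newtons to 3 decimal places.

N=5 nodes, M=7 members, R=3 reactions → 2N=10, M+R=10
member 0 (0-1): L=4.2614, (cx,cy)=(0.4252,0.9051)
member 1 (0-2): L=3.3580, (cx,cy)=(1.0000,0.0000)
member 2 (1-2): L=4.1553, (cx,cy)=(0.3721,-0.9282)
member 3 (1-3): L=2.9077, (cx,cy)=(0.9881,0.1541)
member 4 (2-3): L=4.5049, (cx,cy)=(0.2946,0.9556)
member 5 (2-4): L=3.0420, (cx,cy)=(1.0000,0.0000)
member 6 (3-4): L=4.6340, (cx,cy)=(0.3701,-0.9290)
solve A·x = −loads:
  F[0-1] = -558.4933 N (compression)
  F[0-2] = +4128.7165 N (tension)
  F[1-2] = +475.0009 N (tension)
  F[1-3] = -419.2083 N (compression)
  F[2-3] = +4400.9382 N (tension)
  F[2-4] = +2542.8612 N (tension)
  F[3-4] = -6870.9617 N (compression)
  Rx@0 = -3891.2400 N
  Ry@0 = +505.4895 N
  Ry@4 = +6383.1005 N

475.001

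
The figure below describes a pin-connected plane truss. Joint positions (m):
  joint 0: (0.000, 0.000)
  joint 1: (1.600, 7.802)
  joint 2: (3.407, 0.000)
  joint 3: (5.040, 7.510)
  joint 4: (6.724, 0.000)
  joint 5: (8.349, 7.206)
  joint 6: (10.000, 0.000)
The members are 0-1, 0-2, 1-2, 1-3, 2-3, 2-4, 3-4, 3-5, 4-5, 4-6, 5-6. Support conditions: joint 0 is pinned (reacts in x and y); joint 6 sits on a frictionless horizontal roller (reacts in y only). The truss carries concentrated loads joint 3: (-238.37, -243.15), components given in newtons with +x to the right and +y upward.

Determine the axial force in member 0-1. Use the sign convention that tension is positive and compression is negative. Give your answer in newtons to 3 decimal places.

N=7 nodes, M=11 members, R=3 reactions → 2N=14, M+R=14
member 0 (0-1): L=7.9644, (cx,cy)=(0.2009,0.9796)
member 1 (0-2): L=3.4070, (cx,cy)=(1.0000,0.0000)
member 2 (1-2): L=8.0085, (cx,cy)=(0.2256,-0.9742)
member 3 (1-3): L=3.4524, (cx,cy)=(0.9964,-0.0846)
member 4 (2-3): L=7.6855, (cx,cy)=(0.2125,0.9772)
member 5 (2-4): L=3.3170, (cx,cy)=(1.0000,0.0000)
member 6 (3-4): L=7.6965, (cx,cy)=(0.2188,-0.9758)
member 7 (3-5): L=3.3229, (cx,cy)=(0.9958,-0.0915)
member 8 (4-5): L=7.3870, (cx,cy)=(0.2200,0.9755)
member 9 (4-6): L=3.2760, (cx,cy)=(1.0000,0.0000)
member 10 (5-6): L=7.3927, (cx,cy)=(0.2233,-0.9747)
solve A·x = −loads:
  F[0-1] = -305.8538 N (compression)
  F[0-2] = -176.9256 N (compression)
  F[1-2] = +319.1780 N (tension)
  F[1-3] = -133.9419 N (compression)
  F[2-3] = -318.2132 N (compression)
  F[2-4] = -37.2946 N (compression)
  F[3-4] = +55.5025 N (tension)
  F[3-5] = +25.2565 N (tension)
  F[4-5] = -55.5176 N (compression)
  F[4-6] = -12.9377 N (compression)
  F[5-6] = +57.9314 N (tension)
  Rx@0 = +238.3700 N
  Ry@0 = +299.6183 N
  Ry@6 = -56.4683 N

-305.854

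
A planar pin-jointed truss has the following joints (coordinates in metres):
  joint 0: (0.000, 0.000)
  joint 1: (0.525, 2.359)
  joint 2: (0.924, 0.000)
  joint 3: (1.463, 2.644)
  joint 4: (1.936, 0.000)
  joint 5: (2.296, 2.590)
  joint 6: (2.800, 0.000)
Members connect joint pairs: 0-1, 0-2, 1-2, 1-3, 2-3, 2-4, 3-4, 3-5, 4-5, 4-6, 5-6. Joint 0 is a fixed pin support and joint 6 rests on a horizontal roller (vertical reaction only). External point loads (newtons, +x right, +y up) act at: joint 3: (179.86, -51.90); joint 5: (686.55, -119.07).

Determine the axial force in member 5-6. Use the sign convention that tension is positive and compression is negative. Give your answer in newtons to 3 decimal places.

N=7 nodes, M=11 members, R=3 reactions → 2N=14, M+R=14
member 0 (0-1): L=2.4167, (cx,cy)=(0.2172,0.9761)
member 1 (0-2): L=0.9240, (cx,cy)=(1.0000,0.0000)
member 2 (1-2): L=2.3925, (cx,cy)=(0.1668,-0.9860)
member 3 (1-3): L=0.9803, (cx,cy)=(0.9568,0.2907)
member 4 (2-3): L=2.6984, (cx,cy)=(0.1997,0.9798)
member 5 (2-4): L=1.0120, (cx,cy)=(1.0000,0.0000)
member 6 (3-4): L=2.6860, (cx,cy)=(0.1761,-0.9844)
member 7 (3-5): L=0.8347, (cx,cy)=(0.9979,-0.0647)
member 8 (4-5): L=2.6149, (cx,cy)=(0.1377,0.9905)
member 9 (4-6): L=0.8640, (cx,cy)=(1.0000,0.0000)
member 10 (5-6): L=2.6386, (cx,cy)=(0.1910,-0.9816)
solve A·x = −loads:
  F[0-1] = +777.2446 N (tension)
  F[0-2] = +697.5636 N (tension)
  F[1-2] = -682.3611 N (compression)
  F[1-3] = +295.4028 N (tension)
  F[2-3] = +686.6430 N (tension)
  F[2-4] = +446.6092 N (tension)
  F[3-4] = -849.1002 N (compression)
  F[3-5] = +390.2848 N (tension)
  F[4-5] = +843.8662 N (tension)
  F[4-6] = +180.9055 N (tension)
  F[5-6] = -947.0912 N (compression)
  Rx@0 = -866.4100 N
  Ry@0 = -758.6831 N
  Ry@6 = +929.6531 N

-947.091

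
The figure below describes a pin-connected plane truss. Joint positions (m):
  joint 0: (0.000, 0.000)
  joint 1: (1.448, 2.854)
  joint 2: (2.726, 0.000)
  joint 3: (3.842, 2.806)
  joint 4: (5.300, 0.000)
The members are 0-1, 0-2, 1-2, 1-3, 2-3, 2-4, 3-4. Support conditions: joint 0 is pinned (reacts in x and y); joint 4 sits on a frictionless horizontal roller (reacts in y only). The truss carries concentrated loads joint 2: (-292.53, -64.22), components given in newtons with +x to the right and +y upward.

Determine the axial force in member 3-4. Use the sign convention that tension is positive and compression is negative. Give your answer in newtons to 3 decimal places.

N=5 nodes, M=7 members, R=3 reactions → 2N=10, M+R=10
member 0 (0-1): L=3.2003, (cx,cy)=(0.4525,0.8918)
member 1 (0-2): L=2.7260, (cx,cy)=(1.0000,0.0000)
member 2 (1-2): L=3.1271, (cx,cy)=(0.4087,-0.9127)
member 3 (1-3): L=2.3945, (cx,cy)=(0.9998,-0.0200)
member 4 (2-3): L=3.0198, (cx,cy)=(0.3696,0.9292)
member 5 (2-4): L=2.5740, (cx,cy)=(1.0000,0.0000)
member 6 (3-4): L=3.1622, (cx,cy)=(0.4611,-0.8874)
solve A·x = −loads:
  F[0-1] = -34.9737 N (compression)
  F[0-2] = -276.7060 N (compression)
  F[1-2] = +34.8337 N (tension)
  F[1-3] = -30.0662 N (compression)
  F[2-3] = +34.8988 N (tension)
  F[2-4] = +17.1629 N (tension)
  F[3-4] = -37.2237 N (compression)
  Rx@0 = +292.5300 N
  Ry@0 = +31.1891 N
  Ry@4 = +33.0309 N

-37.224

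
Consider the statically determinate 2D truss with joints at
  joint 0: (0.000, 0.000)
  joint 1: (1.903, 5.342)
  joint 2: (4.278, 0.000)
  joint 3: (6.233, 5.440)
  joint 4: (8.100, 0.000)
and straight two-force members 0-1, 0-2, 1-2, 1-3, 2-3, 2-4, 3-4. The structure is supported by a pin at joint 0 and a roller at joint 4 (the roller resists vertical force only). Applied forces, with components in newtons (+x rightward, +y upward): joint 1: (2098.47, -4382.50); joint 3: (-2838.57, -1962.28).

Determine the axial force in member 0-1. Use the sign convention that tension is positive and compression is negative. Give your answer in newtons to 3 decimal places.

N=5 nodes, M=7 members, R=3 reactions → 2N=10, M+R=10
member 0 (0-1): L=5.6708, (cx,cy)=(0.3356,0.9420)
member 1 (0-2): L=4.2780, (cx,cy)=(1.0000,0.0000)
member 2 (1-2): L=5.8462, (cx,cy)=(0.4062,-0.9138)
member 3 (1-3): L=4.3311, (cx,cy)=(0.9997,0.0226)
member 4 (2-3): L=5.7806, (cx,cy)=(0.3382,0.9411)
member 5 (2-4): L=3.8220, (cx,cy)=(1.0000,0.0000)
member 6 (3-4): L=5.7515, (cx,cy)=(0.3246,-0.9458)
solve A·x = −loads:
  F[0-1] = -4594.0137 N (compression)
  F[0-2] = +801.5438 N (tension)
  F[1-2] = -148.7240 N (compression)
  F[1-3] = -3580.6115 N (compression)
  F[2-3] = +144.4076 N (tension)
  F[2-4] = +692.2863 N (tension)
  F[3-4] = -2132.6496 N (compression)
  Rx@0 = +740.1000 N
  Ry@0 = +4327.6202 N
  Ry@4 = +2017.1598 N

-4594.014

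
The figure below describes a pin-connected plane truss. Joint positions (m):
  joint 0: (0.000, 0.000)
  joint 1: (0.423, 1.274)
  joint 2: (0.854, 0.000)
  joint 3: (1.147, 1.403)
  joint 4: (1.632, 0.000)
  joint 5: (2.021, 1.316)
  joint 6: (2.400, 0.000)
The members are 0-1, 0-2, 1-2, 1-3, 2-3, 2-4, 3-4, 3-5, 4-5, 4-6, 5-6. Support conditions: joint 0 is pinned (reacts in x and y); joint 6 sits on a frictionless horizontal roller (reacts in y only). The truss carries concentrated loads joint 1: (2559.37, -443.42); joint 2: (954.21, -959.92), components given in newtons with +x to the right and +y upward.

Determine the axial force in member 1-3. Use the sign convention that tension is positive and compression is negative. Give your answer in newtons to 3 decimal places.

-2067.367

N=7 nodes, M=11 members, R=3 reactions → 2N=14, M+R=14
member 0 (0-1): L=1.3424, (cx,cy)=(0.3151,0.9491)
member 1 (0-2): L=0.8540, (cx,cy)=(1.0000,0.0000)
member 2 (1-2): L=1.3449, (cx,cy)=(0.3205,-0.9473)
member 3 (1-3): L=0.7354, (cx,cy)=(0.9845,0.1754)
member 4 (2-3): L=1.4333, (cx,cy)=(0.2044,0.9789)
member 5 (2-4): L=0.7780, (cx,cy)=(1.0000,0.0000)
member 6 (3-4): L=1.4845, (cx,cy)=(0.3267,-0.9451)
member 7 (3-5): L=0.8783, (cx,cy)=(0.9951,-0.0991)
member 8 (4-5): L=1.3723, (cx,cy)=(0.2835,0.9590)
member 9 (4-6): L=0.7680, (cx,cy)=(1.0000,0.0000)
member 10 (5-6): L=1.3695, (cx,cy)=(0.2767,-0.9609)
solve A·x = −loads:
  F[0-1] = +395.1122 N (tension)
  F[0-2] = +3389.0762 N (tension)
  F[1-2] = -1246.8036 N (compression)
  F[1-3] = -2067.3671 N (compression)
  F[2-3] = +2187.1578 N (tension)
  F[2-4] = +1588.1960 N (tension)
  F[3-4] = -1775.4006 N (compression)
  F[3-5] = -1013.1245 N (compression)
  F[4-5] = +1749.7418 N (tension)
  F[4-6] = +512.1463 N (tension)
  F[5-6] = -1850.6019 N (compression)
  Rx@0 = -3513.5800 N
  Ry@0 = -374.9832 N
  Ry@6 = +1778.3232 N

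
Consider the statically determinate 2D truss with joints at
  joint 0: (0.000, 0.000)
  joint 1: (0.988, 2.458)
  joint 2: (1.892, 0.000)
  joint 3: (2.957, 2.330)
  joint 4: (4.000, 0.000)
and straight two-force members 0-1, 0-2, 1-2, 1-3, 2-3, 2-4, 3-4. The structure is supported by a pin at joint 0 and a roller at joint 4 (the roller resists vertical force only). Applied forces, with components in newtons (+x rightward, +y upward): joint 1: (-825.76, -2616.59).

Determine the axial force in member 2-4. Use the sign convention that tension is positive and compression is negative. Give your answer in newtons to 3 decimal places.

62.163

N=5 nodes, M=7 members, R=3 reactions → 2N=10, M+R=10
member 0 (0-1): L=2.6491, (cx,cy)=(0.3730,0.9279)
member 1 (0-2): L=1.8920, (cx,cy)=(1.0000,0.0000)
member 2 (1-2): L=2.6190, (cx,cy)=(0.3452,-0.9385)
member 3 (1-3): L=1.9732, (cx,cy)=(0.9979,-0.0649)
member 4 (2-3): L=2.5619, (cx,cy)=(0.4157,0.9095)
member 5 (2-4): L=2.1080, (cx,cy)=(1.0000,0.0000)
member 6 (3-4): L=2.5528, (cx,cy)=(0.4086,-0.9127)
solve A·x = −loads:
  F[0-1] = -2670.3888 N (compression)
  F[0-2] = +170.1672 N (tension)
  F[1-2] = -139.5111 N (compression)
  F[1-3] = -122.2691 N (compression)
  F[2-3] = +143.9661 N (tension)
  F[2-4] = +62.1629 N (tension)
  F[3-4] = -152.1467 N (compression)
  Rx@0 = +825.7600 N
  Ry@0 = +2477.7218 N
  Ry@4 = +138.8682 N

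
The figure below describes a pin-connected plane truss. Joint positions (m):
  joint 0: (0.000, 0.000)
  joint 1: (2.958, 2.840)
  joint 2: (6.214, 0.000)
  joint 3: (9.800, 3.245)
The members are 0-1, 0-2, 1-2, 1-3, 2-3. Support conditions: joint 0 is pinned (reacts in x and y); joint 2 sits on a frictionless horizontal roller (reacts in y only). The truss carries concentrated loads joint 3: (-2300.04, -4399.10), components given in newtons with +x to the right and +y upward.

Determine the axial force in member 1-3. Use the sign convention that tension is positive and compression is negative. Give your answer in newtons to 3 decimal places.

2745.408

N=4 nodes, M=5 members, R=3 reactions → 2N=8, M+R=8
member 0 (0-1): L=4.1007, (cx,cy)=(0.7213,0.6926)
member 1 (0-2): L=6.2140, (cx,cy)=(1.0000,0.0000)
member 2 (1-2): L=4.3205, (cx,cy)=(0.7536,-0.6573)
member 3 (1-3): L=6.8540, (cx,cy)=(0.9983,0.0591)
member 4 (2-3): L=4.8363, (cx,cy)=(0.7415,0.6710)
solve A·x = −loads:
  F[0-1] = +1931.2798 N (tension)
  F[0-2] = -3693.1655 N (compression)
  F[1-2] = -1788.0460 N (compression)
  F[1-3] = +2745.4085 N (tension)
  F[2-3] = -6798.0775 N (compression)
  Rx@0 = +2300.0400 N
  Ry@0 = -1337.5511 N
  Ry@2 = +5736.6511 N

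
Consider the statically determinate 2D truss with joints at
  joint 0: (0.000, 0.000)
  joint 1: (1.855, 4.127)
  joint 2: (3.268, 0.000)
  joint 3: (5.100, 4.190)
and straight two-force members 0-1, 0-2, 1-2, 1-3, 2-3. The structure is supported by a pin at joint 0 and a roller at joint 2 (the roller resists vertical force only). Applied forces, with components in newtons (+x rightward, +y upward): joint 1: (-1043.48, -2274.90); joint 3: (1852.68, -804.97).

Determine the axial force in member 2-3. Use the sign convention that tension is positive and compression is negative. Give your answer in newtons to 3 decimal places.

-925.665

N=4 nodes, M=5 members, R=3 reactions → 2N=8, M+R=8
member 0 (0-1): L=4.5247, (cx,cy)=(0.4100,0.9121)
member 1 (0-2): L=3.2680, (cx,cy)=(1.0000,0.0000)
member 2 (1-2): L=4.3622, (cx,cy)=(0.3239,-0.9461)
member 3 (1-3): L=3.2456, (cx,cy)=(0.9998,0.0194)
member 4 (2-3): L=4.5730, (cx,cy)=(0.4006,0.9162)
solve A·x = −loads:
  F[0-1] = +575.8833 N (tension)
  F[0-2] = +573.1054 N (tension)
  F[1-2] = -2914.1100 N (compression)
  F[1-3] = +2223.9318 N (tension)
  F[2-3] = -925.6650 N (compression)
  Rx@0 = -809.2000 N
  Ry@0 = -525.2627 N
  Ry@2 = +3605.1327 N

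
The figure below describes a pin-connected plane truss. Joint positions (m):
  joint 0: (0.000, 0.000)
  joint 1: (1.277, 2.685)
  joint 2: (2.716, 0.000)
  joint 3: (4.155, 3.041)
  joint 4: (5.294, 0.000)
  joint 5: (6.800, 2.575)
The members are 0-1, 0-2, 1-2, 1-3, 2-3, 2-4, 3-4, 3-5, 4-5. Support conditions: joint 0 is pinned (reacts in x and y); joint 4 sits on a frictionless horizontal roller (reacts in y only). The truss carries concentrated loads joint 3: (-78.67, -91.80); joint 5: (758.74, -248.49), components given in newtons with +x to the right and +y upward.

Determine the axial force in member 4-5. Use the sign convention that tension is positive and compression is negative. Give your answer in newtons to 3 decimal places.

N=6 nodes, M=9 members, R=3 reactions → 2N=12, M+R=12
member 0 (0-1): L=2.9732, (cx,cy)=(0.4295,0.9031)
member 1 (0-2): L=2.7160, (cx,cy)=(1.0000,0.0000)
member 2 (1-2): L=3.0463, (cx,cy)=(0.4724,-0.8814)
member 3 (1-3): L=2.8999, (cx,cy)=(0.9924,0.1228)
member 4 (2-3): L=3.3643, (cx,cy)=(0.4277,0.9039)
member 5 (2-4): L=2.5780, (cx,cy)=(1.0000,0.0000)
member 6 (3-4): L=3.2473, (cx,cy)=(0.3508,-0.9365)
member 7 (3-5): L=2.6857, (cx,cy)=(0.9848,-0.1735)
member 8 (4-5): L=2.9831, (cx,cy)=(0.5049,0.8632)
solve A·x = −loads:
  F[0-1] = +415.0296 N (tension)
  F[0-2] = +501.8137 N (tension)
  F[1-2] = -375.3336 N (compression)
  F[1-3] = +358.2649 N (tension)
  F[2-3] = +365.9865 N (tension)
  F[2-4] = +167.9721 N (tension)
  F[3-4] = -652.4516 N (compression)
  F[3-5] = +832.2399 N (tension)
  F[4-5] = -120.5837 N (compression)
  Rx@0 = -680.0700 N
  Ry@0 = -374.7990 N
  Ry@4 = +715.0890 N

-120.584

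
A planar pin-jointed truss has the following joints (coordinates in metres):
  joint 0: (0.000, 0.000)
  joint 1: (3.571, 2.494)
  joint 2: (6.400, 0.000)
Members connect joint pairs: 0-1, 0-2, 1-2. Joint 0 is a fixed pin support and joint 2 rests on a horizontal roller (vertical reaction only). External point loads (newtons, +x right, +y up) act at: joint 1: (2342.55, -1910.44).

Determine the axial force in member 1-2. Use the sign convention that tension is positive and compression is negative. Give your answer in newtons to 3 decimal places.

N=3 nodes, M=3 members, R=3 reactions → 2N=6, M+R=6
member 0 (0-1): L=4.3557, (cx,cy)=(0.8198,0.5726)
member 1 (0-2): L=6.4000, (cx,cy)=(1.0000,0.0000)
member 2 (1-2): L=3.7714, (cx,cy)=(0.7501,-0.6613)
solve A·x = −loads:
  F[0-1] = +119.4380 N (tension)
  F[0-2] = +2244.6292 N (tension)
  F[1-2] = -2992.3438 N (compression)
  Rx@0 = -2342.5500 N
  Ry@0 = -68.3883 N
  Ry@2 = +1978.8283 N

-2992.344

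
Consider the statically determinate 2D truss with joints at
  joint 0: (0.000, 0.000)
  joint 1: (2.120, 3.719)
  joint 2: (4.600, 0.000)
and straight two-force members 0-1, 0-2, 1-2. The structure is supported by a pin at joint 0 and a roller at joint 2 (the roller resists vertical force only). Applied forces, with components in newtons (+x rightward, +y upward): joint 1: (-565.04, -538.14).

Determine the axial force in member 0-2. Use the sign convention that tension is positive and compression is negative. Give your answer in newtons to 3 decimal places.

-139.244

N=3 nodes, M=3 members, R=3 reactions → 2N=6, M+R=6
member 0 (0-1): L=4.2808, (cx,cy)=(0.4952,0.8688)
member 1 (0-2): L=4.6000, (cx,cy)=(1.0000,0.0000)
member 2 (1-2): L=4.4701, (cx,cy)=(0.5548,-0.8320)
solve A·x = −loads:
  F[0-1] = -859.7887 N (compression)
  F[0-2] = -139.2442 N (compression)
  F[1-2] = +250.9794 N (tension)
  Rx@0 = +565.0400 N
  Ry@0 = +746.9502 N
  Ry@2 = -208.8102 N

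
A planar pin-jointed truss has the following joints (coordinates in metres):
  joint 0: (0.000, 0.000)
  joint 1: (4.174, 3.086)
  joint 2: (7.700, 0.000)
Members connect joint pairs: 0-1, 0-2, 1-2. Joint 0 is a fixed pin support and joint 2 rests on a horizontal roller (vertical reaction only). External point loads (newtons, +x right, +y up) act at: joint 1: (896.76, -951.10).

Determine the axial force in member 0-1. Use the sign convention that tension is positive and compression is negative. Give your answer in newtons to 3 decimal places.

N=3 nodes, M=3 members, R=3 reactions → 2N=6, M+R=6
member 0 (0-1): L=5.1909, (cx,cy)=(0.8041,0.5945)
member 1 (0-2): L=7.7000, (cx,cy)=(1.0000,0.0000)
member 2 (1-2): L=4.6857, (cx,cy)=(0.7525,-0.6586)
solve A·x = −loads:
  F[0-1] = -128.0521 N (compression)
  F[0-2] = +999.7262 N (tension)
  F[1-2] = -1328.5445 N (compression)
  Rx@0 = -896.7600 N
  Ry@0 = +76.1269 N
  Ry@2 = +874.9731 N

-128.052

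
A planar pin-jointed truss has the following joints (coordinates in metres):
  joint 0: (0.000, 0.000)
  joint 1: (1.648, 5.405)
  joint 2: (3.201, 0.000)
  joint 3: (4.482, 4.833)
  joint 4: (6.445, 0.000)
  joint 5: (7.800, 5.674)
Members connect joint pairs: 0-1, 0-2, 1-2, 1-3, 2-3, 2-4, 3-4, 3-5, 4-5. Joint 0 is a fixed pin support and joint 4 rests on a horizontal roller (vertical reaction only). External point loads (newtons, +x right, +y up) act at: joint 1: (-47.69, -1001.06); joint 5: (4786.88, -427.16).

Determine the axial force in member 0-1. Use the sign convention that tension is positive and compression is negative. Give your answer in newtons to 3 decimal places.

3678.899

N=6 nodes, M=9 members, R=3 reactions → 2N=12, M+R=12
member 0 (0-1): L=5.6507, (cx,cy)=(0.2916,0.9565)
member 1 (0-2): L=3.2010, (cx,cy)=(1.0000,0.0000)
member 2 (1-2): L=5.6237, (cx,cy)=(0.2762,-0.9611)
member 3 (1-3): L=2.8911, (cx,cy)=(0.9802,-0.1978)
member 4 (2-3): L=4.9999, (cx,cy)=(0.2562,0.9666)
member 5 (2-4): L=3.2440, (cx,cy)=(1.0000,0.0000)
member 6 (3-4): L=5.2164, (cx,cy)=(0.3763,-0.9265)
member 7 (3-5): L=3.4229, (cx,cy)=(0.9693,0.2457)
member 8 (4-5): L=5.8335, (cx,cy)=(0.2323,0.9726)
solve A·x = −loads:
  F[0-1] = +3678.8988 N (tension)
  F[0-2] = +3666.2484 N (tension)
  F[1-2] = -5242.2458 N (compression)
  F[1-3] = +2620.0864 N (tension)
  F[2-3] = +5212.3709 N (tension)
  F[2-4] = +883.1440 N (tension)
  F[3-4] = -3454.9783 N (compression)
  F[3-5] = +5368.4392 N (tension)
  F[4-5] = -1795.2674 N (compression)
  Rx@0 = -4739.1900 N
  Ry@0 = -3518.9619 N
  Ry@4 = +4947.1819 N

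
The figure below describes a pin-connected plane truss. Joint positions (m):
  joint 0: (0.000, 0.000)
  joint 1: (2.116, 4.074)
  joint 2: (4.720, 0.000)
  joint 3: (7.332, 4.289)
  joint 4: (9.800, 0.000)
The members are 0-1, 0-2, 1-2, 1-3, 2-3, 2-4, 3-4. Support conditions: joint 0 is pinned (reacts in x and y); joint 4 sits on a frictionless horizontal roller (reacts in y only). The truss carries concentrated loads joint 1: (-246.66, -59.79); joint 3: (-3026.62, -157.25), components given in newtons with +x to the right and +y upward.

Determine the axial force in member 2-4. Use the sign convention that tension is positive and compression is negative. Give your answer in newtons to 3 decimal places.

-746.092

N=5 nodes, M=7 members, R=3 reactions → 2N=10, M+R=10
member 0 (0-1): L=4.5907, (cx,cy)=(0.4609,0.8874)
member 1 (0-2): L=4.7200, (cx,cy)=(1.0000,0.0000)
member 2 (1-2): L=4.8351, (cx,cy)=(0.5386,-0.8426)
member 3 (1-3): L=5.2204, (cx,cy)=(0.9992,0.0412)
member 4 (2-3): L=5.0218, (cx,cy)=(0.5201,0.8541)
member 5 (2-4): L=5.0800, (cx,cy)=(1.0000,0.0000)
member 6 (3-4): L=4.9484, (cx,cy)=(0.4987,-0.8667)
solve A·x = −loads:
  F[0-1] = -1705.6194 N (compression)
  F[0-2] = -2487.1132 N (compression)
  F[1-2] = +1655.4422 N (tension)
  F[1-3] = -1432.2780 N (compression)
  F[2-3] = -1633.1591 N (compression)
  F[2-4] = -746.0916 N (compression)
  F[3-4] = +1495.9283 N (tension)
  Rx@0 = +3273.2800 N
  Ry@0 = +1513.6312 N
  Ry@4 = -1296.5912 N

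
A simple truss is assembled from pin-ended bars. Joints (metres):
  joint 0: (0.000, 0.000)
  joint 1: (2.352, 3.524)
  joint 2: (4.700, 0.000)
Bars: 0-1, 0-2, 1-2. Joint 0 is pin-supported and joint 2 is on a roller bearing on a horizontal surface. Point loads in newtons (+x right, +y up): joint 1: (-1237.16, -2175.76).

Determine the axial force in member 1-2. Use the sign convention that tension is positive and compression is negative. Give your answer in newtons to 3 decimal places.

N=3 nodes, M=3 members, R=3 reactions → 2N=6, M+R=6
member 0 (0-1): L=4.2368, (cx,cy)=(0.5551,0.8318)
member 1 (0-2): L=4.7000, (cx,cy)=(1.0000,0.0000)
member 2 (1-2): L=4.2346, (cx,cy)=(0.5545,-0.8322)
solve A·x = −loads:
  F[0-1] = -2422.0468 N (compression)
  F[0-2] = +107.4051 N (tension)
  F[1-2] = -193.7034 N (compression)
  Rx@0 = +1237.1600 N
  Ry@0 = +2014.5609 N
  Ry@2 = +161.1991 N

-193.703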